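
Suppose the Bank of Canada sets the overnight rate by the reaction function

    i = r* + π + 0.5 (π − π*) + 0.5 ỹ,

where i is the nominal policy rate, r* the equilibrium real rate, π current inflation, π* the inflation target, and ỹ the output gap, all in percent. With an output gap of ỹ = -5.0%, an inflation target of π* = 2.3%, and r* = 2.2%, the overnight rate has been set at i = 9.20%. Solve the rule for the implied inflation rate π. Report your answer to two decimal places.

Collecting π: i = r* + (1 + 0.5) π − 0.5 π* + 0.5 ỹ
1.5 π = 9.20 − 2.2 + 0.5 × 2.3 − 0.5 × (-5.0) = 10.65
π = 10.65 / 1.5 = 7.10

7.10%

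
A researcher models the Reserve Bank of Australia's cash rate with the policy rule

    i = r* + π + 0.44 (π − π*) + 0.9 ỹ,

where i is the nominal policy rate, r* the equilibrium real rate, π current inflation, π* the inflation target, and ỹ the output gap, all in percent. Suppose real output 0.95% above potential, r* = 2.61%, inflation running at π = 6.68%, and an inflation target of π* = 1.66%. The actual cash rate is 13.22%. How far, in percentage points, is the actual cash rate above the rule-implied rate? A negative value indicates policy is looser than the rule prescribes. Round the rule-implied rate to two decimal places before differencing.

Output 0.95% above potential → ỹ = 0.95.
i = 2.61 + 6.68 + 0.44 × (6.68 − 1.66) + 0.9 × 0.95
   = 2.61 + 6.68 + 2.2088 + 0.855 = 12.35
Deviation = 13.22 − 12.35 = 0.87 pp.

0.87 pp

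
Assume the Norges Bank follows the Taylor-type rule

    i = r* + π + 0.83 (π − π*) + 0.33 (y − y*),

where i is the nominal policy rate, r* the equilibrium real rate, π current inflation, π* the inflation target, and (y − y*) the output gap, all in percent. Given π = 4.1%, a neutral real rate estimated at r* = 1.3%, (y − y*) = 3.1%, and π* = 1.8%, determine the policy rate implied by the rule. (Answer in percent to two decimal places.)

8.33%

i = 1.3 + 4.1 + 0.83 × (4.1 − 1.8) + 0.33 × 3.1
   = 1.3 + 4.1 + 1.909 + 1.023 = 8.33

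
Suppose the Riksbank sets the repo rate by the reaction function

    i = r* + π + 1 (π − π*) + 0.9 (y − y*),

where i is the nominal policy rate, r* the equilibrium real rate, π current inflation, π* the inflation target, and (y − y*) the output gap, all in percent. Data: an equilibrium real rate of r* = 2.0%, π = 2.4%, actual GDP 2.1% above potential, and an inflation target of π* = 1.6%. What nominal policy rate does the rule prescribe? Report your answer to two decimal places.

Output 2.1% above potential → (y − y*) = 2.1.
i = 2.0 + 2.4 + 1 × (2.4 − 1.6) + 0.9 × 2.1
   = 2.0 + 2.4 + 0.8 + 1.89 = 7.09

7.09%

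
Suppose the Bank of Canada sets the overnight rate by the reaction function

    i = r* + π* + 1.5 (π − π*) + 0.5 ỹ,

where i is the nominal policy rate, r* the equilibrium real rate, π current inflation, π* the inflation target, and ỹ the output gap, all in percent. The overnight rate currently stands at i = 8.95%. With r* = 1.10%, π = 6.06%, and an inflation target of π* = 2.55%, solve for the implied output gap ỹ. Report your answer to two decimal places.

0.5 ỹ = 8.95 − 1.10 − 2.55 − 1.5 × (6.06 − 2.55) = 0.035
ỹ = 0.035 / 0.5 = 0.07

0.07%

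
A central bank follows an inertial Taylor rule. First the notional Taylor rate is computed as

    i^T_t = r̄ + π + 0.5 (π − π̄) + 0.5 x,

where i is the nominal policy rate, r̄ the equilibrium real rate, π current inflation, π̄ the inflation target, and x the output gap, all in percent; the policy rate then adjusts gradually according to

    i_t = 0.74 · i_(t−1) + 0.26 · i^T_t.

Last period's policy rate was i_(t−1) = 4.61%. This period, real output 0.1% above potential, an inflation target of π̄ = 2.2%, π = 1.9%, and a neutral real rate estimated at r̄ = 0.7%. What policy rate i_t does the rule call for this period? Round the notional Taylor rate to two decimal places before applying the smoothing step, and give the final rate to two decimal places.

4.06%

Output 0.1% above potential → x = 0.1.
i^T_t = 0.7 + 1.9 + 0.5 × (1.9 − 2.2) + 0.5 × 0.1
   = 0.7 + 1.9 − 0.15 + 0.05 = 2.50
i_t = 0.74 × 4.61 + 0.26 × 2.50 = 3.4114 + 0.65 = 4.06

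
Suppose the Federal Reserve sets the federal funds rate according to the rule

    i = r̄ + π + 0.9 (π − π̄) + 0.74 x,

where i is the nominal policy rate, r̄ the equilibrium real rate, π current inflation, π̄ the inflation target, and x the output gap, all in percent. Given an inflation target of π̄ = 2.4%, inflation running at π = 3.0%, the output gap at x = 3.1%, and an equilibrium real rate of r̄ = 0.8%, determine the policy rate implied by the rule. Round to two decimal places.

6.63%

i = 0.8 + 3.0 + 0.9 × (3.0 − 2.4) + 0.74 × 3.1
   = 0.8 + 3 + 0.54 + 2.294 = 6.63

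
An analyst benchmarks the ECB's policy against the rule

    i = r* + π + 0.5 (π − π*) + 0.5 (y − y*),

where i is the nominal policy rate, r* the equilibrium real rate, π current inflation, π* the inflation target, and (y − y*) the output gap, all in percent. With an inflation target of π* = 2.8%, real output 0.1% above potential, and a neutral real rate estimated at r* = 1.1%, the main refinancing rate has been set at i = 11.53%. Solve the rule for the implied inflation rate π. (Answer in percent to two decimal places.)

Output 0.1% above potential → (y − y*) = 0.1.
Collecting π: i = r* + (1 + 0.5) π − 0.5 π* + 0.5 (y − y*)
1.5 π = 11.53 − 1.1 + 0.5 × 2.8 − 0.5 × 0.1 = 11.78
π = 11.78 / 1.5 = 7.85

7.85%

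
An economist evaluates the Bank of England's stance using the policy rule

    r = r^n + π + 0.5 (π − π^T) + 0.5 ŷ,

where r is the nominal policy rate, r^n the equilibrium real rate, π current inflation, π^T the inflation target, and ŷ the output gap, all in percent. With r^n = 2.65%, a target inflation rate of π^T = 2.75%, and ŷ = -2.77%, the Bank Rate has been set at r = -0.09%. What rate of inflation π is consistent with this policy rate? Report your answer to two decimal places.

0.01%

Collecting π: r = r^n + (1 + 0.5) π − 0.5 π^T + 0.5 ŷ
1.5 π = -0.09 − 2.65 + 0.5 × 2.75 − 0.5 × (-2.77) = 0.02
π = 0.02 / 1.5 = 0.01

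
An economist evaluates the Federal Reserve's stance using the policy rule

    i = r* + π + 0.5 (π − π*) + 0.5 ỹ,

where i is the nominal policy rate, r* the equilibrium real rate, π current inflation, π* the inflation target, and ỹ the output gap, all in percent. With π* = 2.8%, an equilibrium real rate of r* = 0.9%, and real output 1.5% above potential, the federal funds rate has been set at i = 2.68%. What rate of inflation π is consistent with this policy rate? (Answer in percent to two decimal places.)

Output 1.5% above potential → ỹ = 1.5.
Collecting π: i = r* + (1 + 0.5) π − 0.5 π* + 0.5 ỹ
1.5 π = 2.68 − 0.9 + 0.5 × 2.8 − 0.5 × 1.5 = 2.43
π = 2.43 / 1.5 = 1.62

1.62%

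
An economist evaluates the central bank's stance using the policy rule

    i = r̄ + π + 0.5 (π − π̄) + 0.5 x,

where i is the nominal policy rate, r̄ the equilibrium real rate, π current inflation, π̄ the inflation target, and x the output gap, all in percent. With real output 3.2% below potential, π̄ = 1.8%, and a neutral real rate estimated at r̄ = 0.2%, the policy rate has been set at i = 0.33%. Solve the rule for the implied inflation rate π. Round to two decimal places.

1.75%

Output 3.2% below potential → x = -3.2.
Collecting π: i = r̄ + (1 + 0.5) π − 0.5 π̄ + 0.5 x
1.5 π = 0.33 − 0.2 + 0.5 × 1.8 − 0.5 × (-3.2) = 2.63
π = 2.63 / 1.5 = 1.75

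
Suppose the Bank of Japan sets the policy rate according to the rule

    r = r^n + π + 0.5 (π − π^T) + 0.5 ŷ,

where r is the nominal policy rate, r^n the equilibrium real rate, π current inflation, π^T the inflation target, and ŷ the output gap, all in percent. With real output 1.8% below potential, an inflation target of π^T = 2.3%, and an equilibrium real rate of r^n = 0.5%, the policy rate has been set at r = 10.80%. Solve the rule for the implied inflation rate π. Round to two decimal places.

8.23%

Output 1.8% below potential → ŷ = -1.8.
Collecting π: r = r^n + (1 + 0.5) π − 0.5 π^T + 0.5 ŷ
1.5 π = 10.80 − 0.5 + 0.5 × 2.3 − 0.5 × (-1.8) = 12.35
π = 12.35 / 1.5 = 8.23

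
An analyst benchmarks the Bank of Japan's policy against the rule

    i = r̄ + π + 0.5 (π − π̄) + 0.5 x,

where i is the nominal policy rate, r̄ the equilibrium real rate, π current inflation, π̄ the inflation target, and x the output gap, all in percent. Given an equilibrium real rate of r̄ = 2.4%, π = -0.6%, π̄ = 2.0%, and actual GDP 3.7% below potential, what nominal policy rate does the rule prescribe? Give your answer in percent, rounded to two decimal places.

Output 3.7% below potential → x = -3.7.
i = 2.4 + (-0.6) + 0.5 × (-0.6 − 2.0) + 0.5 × (-3.7)
   = 2.4 − 0.6 − 1.3 − 1.85 = -1.35

-1.35%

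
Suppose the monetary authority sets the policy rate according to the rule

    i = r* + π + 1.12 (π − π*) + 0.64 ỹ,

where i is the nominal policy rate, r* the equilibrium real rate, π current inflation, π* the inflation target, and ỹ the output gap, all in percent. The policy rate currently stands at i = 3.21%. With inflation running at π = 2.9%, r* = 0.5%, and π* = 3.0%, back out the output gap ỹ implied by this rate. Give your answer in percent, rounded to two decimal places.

-0.12%

0.64 ỹ = 3.21 − 0.5 − 2.9 − 1.12 × (2.9 − 3.0) = -0.078
ỹ = -0.078 / 0.64 = -0.12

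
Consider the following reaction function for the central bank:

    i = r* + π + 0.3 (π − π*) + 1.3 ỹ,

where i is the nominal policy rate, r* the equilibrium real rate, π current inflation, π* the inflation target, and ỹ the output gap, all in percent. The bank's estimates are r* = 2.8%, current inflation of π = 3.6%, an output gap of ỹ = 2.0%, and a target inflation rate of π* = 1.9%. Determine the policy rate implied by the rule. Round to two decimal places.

i = 2.8 + 3.6 + 0.3 × (3.6 − 1.9) + 1.3 × 2.0
   = 2.8 + 3.6 + 0.51 + 2.6 = 9.51

9.51%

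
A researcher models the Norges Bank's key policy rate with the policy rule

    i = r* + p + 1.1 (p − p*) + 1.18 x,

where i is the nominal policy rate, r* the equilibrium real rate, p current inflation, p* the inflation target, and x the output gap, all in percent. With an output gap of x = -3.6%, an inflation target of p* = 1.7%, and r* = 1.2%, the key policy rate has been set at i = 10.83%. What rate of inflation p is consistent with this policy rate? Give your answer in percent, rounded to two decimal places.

Collecting p: i = r* + (1 + 1.1) p − 1.1 p* + 1.18 x
2.1 p = 10.83 − 1.2 + 1.1 × 1.7 − 1.18 × (-3.6) = 15.748
p = 15.748 / 2.1 = 7.50

7.50%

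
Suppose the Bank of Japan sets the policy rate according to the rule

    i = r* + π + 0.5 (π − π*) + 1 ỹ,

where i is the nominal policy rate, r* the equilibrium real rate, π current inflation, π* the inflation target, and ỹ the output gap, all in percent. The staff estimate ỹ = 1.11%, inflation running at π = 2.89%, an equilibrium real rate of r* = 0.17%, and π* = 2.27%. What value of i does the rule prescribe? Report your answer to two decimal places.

i = 0.17 + 2.89 + 0.5 × (2.89 − 2.27) + 1 × 1.11
   = 0.17 + 2.89 + 0.31 + 1.11 = 4.48

4.48%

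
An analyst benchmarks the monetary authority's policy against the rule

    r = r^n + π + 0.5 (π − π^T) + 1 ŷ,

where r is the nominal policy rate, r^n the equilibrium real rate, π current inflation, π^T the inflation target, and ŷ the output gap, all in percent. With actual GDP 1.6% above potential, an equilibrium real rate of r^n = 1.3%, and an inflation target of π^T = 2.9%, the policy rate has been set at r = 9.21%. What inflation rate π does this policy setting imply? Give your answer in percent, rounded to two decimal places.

Output 1.6% above potential → ŷ = 1.6.
Collecting π: r = r^n + (1 + 0.5) π − 0.5 π^T + 1 ŷ
1.5 π = 9.21 − 1.3 + 0.5 × 2.9 − 1 × 1.6 = 7.76
π = 7.76 / 1.5 = 5.17

5.17%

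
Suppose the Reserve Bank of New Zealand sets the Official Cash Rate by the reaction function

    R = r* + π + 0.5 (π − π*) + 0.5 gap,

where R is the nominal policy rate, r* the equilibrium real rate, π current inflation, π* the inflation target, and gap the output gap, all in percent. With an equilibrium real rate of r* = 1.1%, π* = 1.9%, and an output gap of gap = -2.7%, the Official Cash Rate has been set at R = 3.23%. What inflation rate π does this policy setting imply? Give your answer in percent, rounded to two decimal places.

2.95%

Collecting π: R = r* + (1 + 0.5) π − 0.5 π* + 0.5 gap
1.5 π = 3.23 − 1.1 + 0.5 × 1.9 − 0.5 × (-2.7) = 4.43
π = 4.43 / 1.5 = 2.95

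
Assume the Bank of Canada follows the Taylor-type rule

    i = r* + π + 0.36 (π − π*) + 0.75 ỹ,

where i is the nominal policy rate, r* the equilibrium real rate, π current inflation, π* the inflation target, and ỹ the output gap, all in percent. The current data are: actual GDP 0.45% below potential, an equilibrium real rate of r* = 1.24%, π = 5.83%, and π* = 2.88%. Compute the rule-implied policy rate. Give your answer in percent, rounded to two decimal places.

7.79%

Output 0.45% below potential → ỹ = -0.45.
i = 1.24 + 5.83 + 0.36 × (5.83 − 2.88) + 0.75 × (-0.45)
   = 1.24 + 5.83 + 1.062 − 0.3375 = 7.79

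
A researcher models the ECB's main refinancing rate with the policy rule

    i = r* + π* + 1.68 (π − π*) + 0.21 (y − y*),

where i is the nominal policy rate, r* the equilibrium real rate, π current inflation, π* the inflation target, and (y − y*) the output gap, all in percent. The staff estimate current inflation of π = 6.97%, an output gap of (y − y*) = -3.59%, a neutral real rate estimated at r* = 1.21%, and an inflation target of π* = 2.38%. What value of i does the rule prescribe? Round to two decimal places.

10.55%

i = 1.21 + 2.38 + 1.68 × (6.97 − 2.38) + 0.21 × (-3.59)
   = 1.21 + 2.38 + 7.7112 − 0.7539 = 10.55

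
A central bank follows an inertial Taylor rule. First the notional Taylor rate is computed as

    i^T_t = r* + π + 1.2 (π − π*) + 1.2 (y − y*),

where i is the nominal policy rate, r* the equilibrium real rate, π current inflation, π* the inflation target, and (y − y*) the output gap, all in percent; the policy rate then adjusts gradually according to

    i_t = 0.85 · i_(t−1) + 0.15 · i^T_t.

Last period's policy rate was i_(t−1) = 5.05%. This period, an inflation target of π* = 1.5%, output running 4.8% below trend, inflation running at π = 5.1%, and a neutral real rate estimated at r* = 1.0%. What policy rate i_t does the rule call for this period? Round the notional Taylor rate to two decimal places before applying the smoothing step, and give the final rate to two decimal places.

4.99%

Output 4.8% below potential → (y − y*) = -4.8.
i^T_t = 1.0 + 5.1 + 1.2 × (5.1 − 1.5) + 1.2 × (-4.8)
   = 1.0 + 5.1 + 4.32 − 5.76 = 4.66
i_t = 0.85 × 5.05 + 0.15 × 4.66 = 4.2925 + 0.699 = 4.99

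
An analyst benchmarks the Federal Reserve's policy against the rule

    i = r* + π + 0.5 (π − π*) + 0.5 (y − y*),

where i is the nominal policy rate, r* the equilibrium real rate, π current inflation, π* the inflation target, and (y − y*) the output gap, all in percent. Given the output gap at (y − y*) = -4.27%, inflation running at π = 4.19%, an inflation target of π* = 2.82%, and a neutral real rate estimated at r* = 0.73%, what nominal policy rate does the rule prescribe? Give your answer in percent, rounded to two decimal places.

i = 0.73 + 4.19 + 0.5 × (4.19 − 2.82) + 0.5 × (-4.27)
   = 0.73 + 4.19 + 0.685 − 2.135 = 3.47

3.47%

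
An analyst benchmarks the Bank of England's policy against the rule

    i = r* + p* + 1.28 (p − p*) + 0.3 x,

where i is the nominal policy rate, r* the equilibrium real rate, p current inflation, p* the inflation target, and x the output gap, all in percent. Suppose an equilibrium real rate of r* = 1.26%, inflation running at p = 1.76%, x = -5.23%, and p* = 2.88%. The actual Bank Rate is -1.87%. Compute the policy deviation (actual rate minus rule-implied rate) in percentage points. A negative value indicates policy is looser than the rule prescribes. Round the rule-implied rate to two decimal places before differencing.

-3.01 pp

i = 1.26 + 2.88 + 1.28 × (1.76 − 2.88) + 0.3 × (-5.23)
   = 1.26 + 2.88 − 1.4336 − 1.569 = 1.14
Deviation = -1.87 − 1.14 = -3.01 pp.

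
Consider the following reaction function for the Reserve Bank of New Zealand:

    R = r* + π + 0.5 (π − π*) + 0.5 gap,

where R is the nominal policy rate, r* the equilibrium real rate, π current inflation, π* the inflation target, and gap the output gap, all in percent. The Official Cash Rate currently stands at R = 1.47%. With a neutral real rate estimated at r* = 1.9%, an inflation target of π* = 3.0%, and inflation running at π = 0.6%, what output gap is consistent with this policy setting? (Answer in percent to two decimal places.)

0.5 gap = 1.47 − 1.9 − 0.6 − 0.5 × (0.6 − 3.0) = 0.17
gap = 0.17 / 0.5 = 0.34

0.34%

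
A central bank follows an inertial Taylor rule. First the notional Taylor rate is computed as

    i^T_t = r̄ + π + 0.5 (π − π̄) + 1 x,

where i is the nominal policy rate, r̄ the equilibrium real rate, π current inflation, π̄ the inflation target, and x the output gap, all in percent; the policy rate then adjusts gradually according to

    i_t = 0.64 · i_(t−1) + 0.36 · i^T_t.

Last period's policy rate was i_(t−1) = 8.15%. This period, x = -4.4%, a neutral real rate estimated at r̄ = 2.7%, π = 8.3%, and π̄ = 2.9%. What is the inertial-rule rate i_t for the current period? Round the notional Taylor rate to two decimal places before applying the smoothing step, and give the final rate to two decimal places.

8.56%

i^T_t = 2.7 + 8.3 + 0.5 × (8.3 − 2.9) + 1 × (-4.4)
   = 2.7 + 8.3 + 2.7 − 4.4 = 9.30
i_t = 0.64 × 8.15 + 0.36 × 9.30 = 5.216 + 3.348 = 8.56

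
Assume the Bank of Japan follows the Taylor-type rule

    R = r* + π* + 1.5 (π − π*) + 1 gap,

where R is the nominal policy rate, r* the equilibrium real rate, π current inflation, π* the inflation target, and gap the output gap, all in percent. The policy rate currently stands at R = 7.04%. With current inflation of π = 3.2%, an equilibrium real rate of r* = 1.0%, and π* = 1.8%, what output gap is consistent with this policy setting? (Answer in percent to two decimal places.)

1 gap = 7.04 − 1.0 − 1.8 − 1.5 × (3.2 − 1.8) = 2.14
gap = 2.14 / 1 = 2.14

2.14%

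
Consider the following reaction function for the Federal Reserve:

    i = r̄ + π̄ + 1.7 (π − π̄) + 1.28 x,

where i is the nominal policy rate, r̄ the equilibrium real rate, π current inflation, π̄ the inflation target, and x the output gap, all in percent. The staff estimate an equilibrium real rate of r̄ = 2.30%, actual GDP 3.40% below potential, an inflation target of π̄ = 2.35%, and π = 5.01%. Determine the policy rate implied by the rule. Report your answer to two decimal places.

Output 3.40% below potential → x = -3.40.
i = 2.30 + 2.35 + 1.7 × (5.01 − 2.35) + 1.28 × (-3.40)
   = 2.30 + 2.35 + 4.522 − 4.352 = 4.82

4.82%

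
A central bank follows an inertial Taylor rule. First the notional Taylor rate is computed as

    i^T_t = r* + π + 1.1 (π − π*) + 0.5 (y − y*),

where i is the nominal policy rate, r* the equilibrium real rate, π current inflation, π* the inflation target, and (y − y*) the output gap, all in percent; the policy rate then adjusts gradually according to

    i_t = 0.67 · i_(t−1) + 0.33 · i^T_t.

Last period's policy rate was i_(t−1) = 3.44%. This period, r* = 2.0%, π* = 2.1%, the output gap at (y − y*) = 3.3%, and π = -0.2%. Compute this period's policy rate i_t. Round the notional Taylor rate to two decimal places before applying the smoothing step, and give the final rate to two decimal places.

i^T_t = 2.0 + (-0.2) + 1.1 × (-0.2 − 2.1) + 0.5 × 3.3
   = 2.0 − 0.2 − 2.53 + 1.65 = 0.92
i_t = 0.67 × 3.44 + 0.33 × 0.92 = 2.3048 + 0.3036 = 2.61

2.61%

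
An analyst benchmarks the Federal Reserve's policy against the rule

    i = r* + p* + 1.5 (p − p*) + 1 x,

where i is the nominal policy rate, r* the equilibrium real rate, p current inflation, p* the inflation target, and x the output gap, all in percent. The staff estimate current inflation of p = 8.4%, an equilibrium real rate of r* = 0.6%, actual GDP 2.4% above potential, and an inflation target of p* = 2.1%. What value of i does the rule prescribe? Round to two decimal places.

Output 2.4% above potential → x = 2.4.
i = 0.6 + 2.1 + 1.5 × (8.4 − 2.1) + 1 × 2.4
   = 0.6 + 2.1 + 9.45 + 2.4 = 14.55

14.55%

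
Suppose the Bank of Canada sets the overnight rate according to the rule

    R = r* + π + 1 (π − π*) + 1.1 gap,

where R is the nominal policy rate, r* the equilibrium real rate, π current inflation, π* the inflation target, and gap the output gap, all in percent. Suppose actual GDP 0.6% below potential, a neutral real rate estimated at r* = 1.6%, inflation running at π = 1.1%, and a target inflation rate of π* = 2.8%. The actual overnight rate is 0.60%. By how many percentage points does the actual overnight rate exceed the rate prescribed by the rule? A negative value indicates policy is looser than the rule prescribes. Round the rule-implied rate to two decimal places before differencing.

0.26 pp

Output 0.6% below potential → gap = -0.6.
R = 1.6 + 1.1 + 1 × (1.1 − 2.8) + 1.1 × (-0.6)
   = 1.6 + 1.1 − 1.7 − 0.66 = 0.34
Deviation = 0.60 − 0.34 = 0.26 pp.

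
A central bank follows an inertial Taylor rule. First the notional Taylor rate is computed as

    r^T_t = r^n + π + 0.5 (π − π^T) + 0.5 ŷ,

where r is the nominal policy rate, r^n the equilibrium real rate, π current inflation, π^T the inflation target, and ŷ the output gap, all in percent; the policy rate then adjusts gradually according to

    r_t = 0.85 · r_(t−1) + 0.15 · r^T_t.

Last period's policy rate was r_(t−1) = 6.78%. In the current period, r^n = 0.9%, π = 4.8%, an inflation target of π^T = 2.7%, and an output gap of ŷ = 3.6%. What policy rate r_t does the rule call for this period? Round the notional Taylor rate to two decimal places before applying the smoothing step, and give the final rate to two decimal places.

r^T_t = 0.9 + 4.8 + 0.5 × (4.8 − 2.7) + 0.5 × 3.6
   = 0.9 + 4.8 + 1.05 + 1.8 = 8.55
r_t = 0.85 × 6.78 + 0.15 × 8.55 = 5.763 + 1.2825 = 7.05

7.05%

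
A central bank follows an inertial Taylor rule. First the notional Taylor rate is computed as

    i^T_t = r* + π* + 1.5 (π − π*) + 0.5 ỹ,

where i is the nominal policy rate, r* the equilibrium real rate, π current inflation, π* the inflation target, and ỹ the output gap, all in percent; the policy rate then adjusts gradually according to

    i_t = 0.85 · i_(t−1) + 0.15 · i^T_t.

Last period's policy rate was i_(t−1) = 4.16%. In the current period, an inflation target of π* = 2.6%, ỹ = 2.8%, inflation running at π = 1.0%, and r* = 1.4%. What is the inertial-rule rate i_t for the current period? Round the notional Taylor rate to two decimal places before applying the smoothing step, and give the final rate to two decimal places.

3.99%

i^T_t = 1.4 + 2.6 + 1.5 × (1.0 − 2.6) + 0.5 × 2.8
   = 1.4 + 2.6 − 2.4 + 1.4 = 3.00
i_t = 0.85 × 4.16 + 0.15 × 3.00 = 3.536 + 0.45 = 3.99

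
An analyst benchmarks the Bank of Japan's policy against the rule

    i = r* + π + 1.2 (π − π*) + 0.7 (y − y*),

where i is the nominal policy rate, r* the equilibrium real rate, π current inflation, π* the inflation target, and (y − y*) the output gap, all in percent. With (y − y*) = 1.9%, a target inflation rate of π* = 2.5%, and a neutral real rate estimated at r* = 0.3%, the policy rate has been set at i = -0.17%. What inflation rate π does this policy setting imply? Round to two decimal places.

0.55%

Collecting π: i = r* + (1 + 1.2) π − 1.2 π* + 0.7 (y − y*)
2.2 π = -0.17 − 0.3 + 1.2 × 2.5 − 0.7 × 1.9 = 1.2
π = 1.2 / 2.2 = 0.55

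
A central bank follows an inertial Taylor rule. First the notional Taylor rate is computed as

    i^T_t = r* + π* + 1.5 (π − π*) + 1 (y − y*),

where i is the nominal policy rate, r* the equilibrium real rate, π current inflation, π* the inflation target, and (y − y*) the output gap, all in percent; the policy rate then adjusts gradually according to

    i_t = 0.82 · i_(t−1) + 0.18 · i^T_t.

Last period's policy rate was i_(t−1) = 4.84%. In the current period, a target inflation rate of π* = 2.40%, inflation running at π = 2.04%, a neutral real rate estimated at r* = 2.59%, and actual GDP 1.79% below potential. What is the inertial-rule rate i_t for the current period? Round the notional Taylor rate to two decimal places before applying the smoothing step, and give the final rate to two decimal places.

Output 1.79% below potential → (y − y*) = -1.79.
i^T_t = 2.59 + 2.40 + 1.5 × (2.04 − 2.40) + 1 × (-1.79)
   = 2.59 + 2.4 − 0.54 − 1.79 = 2.66
i_t = 0.82 × 4.84 + 0.18 × 2.66 = 3.9688 + 0.4788 = 4.45

4.45%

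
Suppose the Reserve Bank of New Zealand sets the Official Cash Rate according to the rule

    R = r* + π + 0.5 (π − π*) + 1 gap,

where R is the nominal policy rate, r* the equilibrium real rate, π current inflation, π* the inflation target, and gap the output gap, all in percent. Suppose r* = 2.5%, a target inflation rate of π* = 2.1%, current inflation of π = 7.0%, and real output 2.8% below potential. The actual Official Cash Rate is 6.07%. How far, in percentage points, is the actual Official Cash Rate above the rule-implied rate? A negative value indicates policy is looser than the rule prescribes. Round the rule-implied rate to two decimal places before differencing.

Output 2.8% below potential → gap = -2.8.
R = 2.5 + 7.0 + 0.5 × (7.0 − 2.1) + 1 × (-2.8)
   = 2.5 + 7 + 2.45 − 2.8 = 9.15
Deviation = 6.07 − 9.15 = -3.08 pp.

-3.08 pp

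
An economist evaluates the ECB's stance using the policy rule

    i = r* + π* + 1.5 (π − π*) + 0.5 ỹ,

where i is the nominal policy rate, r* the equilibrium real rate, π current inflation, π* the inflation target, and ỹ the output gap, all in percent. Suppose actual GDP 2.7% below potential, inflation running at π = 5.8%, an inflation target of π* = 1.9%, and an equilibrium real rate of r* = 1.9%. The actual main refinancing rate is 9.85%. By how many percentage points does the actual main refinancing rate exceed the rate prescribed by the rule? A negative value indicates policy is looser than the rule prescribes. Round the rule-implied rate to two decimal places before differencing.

Output 2.7% below potential → ỹ = -2.7.
i = 1.9 + 1.9 + 1.5 × (5.8 − 1.9) + 0.5 × (-2.7)
   = 1.9 + 1.9 + 5.85 − 1.35 = 8.30
Deviation = 9.85 − 8.30 = 1.55 pp.

1.55 pp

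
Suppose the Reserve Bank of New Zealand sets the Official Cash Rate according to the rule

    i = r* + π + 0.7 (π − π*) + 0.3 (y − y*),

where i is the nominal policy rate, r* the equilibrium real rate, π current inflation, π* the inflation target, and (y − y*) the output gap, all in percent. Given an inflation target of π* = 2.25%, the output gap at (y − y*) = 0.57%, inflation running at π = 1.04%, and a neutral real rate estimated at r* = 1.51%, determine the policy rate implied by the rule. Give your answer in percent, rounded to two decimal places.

1.87%

i = 1.51 + 1.04 + 0.7 × (1.04 − 2.25) + 0.3 × 0.57
   = 1.51 + 1.04 − 0.847 + 0.171 = 1.87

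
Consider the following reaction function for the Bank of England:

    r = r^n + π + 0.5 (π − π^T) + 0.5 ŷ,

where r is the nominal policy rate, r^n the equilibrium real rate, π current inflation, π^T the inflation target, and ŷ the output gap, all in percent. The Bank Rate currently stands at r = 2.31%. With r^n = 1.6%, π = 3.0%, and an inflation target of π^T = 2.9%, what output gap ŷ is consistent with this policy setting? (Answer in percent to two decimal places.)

0.5 ŷ = 2.31 − 1.6 − 3.0 − 0.5 × (3.0 − 2.9) = -2.34
ŷ = -2.34 / 0.5 = -4.68

-4.68%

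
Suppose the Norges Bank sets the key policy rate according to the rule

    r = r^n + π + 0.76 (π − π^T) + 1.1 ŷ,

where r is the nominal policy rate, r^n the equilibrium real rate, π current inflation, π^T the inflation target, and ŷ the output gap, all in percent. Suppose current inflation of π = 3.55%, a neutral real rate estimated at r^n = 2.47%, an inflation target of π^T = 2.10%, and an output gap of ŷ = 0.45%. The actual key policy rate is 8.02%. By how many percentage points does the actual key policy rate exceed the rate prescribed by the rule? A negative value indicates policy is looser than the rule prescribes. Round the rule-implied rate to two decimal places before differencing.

0.40 pp

r = 2.47 + 3.55 + 0.76 × (3.55 − 2.10) + 1.1 × 0.45
   = 2.47 + 3.55 + 1.102 + 0.495 = 7.62
Deviation = 8.02 − 7.62 = 0.40 pp.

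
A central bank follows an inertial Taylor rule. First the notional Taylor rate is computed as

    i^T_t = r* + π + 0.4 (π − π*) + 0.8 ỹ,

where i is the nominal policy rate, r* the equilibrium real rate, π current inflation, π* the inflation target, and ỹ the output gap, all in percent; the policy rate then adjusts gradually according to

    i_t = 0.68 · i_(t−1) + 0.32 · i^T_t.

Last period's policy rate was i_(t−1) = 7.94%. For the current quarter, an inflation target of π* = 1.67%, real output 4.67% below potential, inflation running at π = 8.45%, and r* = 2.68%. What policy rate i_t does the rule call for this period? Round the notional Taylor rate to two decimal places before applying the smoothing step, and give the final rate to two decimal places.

Output 4.67% below potential → ỹ = -4.67.
i^T_t = 2.68 + 8.45 + 0.4 × (8.45 − 1.67) + 0.8 × (-4.67)
   = 2.68 + 8.45 + 2.712 − 3.736 = 10.11
i_t = 0.68 × 7.94 + 0.32 × 10.11 = 5.3992 + 3.2352 = 8.63

8.63%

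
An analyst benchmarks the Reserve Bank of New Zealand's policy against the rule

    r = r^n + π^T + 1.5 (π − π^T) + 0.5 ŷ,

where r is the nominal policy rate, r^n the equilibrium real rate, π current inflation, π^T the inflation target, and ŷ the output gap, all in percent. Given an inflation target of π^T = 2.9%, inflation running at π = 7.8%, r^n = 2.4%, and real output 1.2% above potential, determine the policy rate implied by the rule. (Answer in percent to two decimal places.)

13.25%

Output 1.2% above potential → ŷ = 1.2.
r = 2.4 + 2.9 + 1.5 × (7.8 − 2.9) + 0.5 × 1.2
   = 2.4 + 2.9 + 7.35 + 0.6 = 13.25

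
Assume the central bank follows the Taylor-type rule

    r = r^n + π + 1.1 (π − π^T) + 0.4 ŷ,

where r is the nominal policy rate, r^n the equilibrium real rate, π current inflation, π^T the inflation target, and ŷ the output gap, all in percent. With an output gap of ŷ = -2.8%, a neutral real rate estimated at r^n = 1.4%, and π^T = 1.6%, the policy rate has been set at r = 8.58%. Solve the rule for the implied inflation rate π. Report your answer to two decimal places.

Collecting π: r = r^n + (1 + 1.1) π − 1.1 π^T + 0.4 ŷ
2.1 π = 8.58 − 1.4 + 1.1 × 1.6 − 0.4 × (-2.8) = 10.06
π = 10.06 / 2.1 = 4.79

4.79%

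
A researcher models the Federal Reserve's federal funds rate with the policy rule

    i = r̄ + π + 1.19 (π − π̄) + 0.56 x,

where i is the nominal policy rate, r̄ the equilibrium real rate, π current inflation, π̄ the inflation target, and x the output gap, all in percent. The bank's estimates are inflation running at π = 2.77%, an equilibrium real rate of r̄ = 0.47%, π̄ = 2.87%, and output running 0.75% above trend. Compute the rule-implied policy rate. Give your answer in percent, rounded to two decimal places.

3.54%

Output 0.75% above potential → x = 0.75.
i = 0.47 + 2.77 + 1.19 × (2.77 − 2.87) + 0.56 × 0.75
   = 0.47 + 2.77 − 0.119 + 0.42 = 3.54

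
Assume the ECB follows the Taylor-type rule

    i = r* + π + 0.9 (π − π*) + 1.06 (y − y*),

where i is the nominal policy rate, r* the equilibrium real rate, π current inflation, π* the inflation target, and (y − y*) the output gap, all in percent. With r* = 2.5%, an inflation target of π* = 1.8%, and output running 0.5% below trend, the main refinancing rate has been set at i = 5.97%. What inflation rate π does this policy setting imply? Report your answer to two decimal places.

Output 0.5% below potential → (y − y*) = -0.5.
Collecting π: i = r* + (1 + 0.9) π − 0.9 π* + 1.06 (y − y*)
1.9 π = 5.97 − 2.5 + 0.9 × 1.8 − 1.06 × (-0.5) = 5.62
π = 5.62 / 1.9 = 2.96

2.96%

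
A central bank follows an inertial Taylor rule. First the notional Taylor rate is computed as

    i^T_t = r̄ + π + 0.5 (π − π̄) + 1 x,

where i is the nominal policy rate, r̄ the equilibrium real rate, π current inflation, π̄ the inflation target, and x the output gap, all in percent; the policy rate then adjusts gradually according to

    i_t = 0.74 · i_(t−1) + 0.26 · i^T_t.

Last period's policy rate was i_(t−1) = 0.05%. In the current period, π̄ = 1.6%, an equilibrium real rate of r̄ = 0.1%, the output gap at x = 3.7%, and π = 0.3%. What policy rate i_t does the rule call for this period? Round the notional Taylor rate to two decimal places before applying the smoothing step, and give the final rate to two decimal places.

i^T_t = 0.1 + 0.3 + 0.5 × (0.3 − 1.6) + 1 × 3.7
   = 0.1 + 0.3 − 0.65 + 3.7 = 3.45
i_t = 0.74 × 0.05 + 0.26 × 3.45 = 0.037 + 0.897 = 0.93

0.93%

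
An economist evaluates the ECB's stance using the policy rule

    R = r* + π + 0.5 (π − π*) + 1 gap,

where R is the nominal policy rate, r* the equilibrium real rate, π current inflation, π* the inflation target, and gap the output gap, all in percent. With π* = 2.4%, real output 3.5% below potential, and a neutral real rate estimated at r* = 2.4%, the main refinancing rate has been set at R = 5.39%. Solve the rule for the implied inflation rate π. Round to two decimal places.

5.13%

Output 3.5% below potential → gap = -3.5.
Collecting π: R = r* + (1 + 0.5) π − 0.5 π* + 1 gap
1.5 π = 5.39 − 2.4 + 0.5 × 2.4 − 1 × (-3.5) = 7.69
π = 7.69 / 1.5 = 5.13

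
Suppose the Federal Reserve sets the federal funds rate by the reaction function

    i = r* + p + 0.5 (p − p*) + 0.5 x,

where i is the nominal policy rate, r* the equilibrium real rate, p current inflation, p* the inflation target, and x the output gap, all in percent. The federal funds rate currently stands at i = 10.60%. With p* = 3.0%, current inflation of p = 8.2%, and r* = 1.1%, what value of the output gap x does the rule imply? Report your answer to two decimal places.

-2.60%

0.5 x = 10.60 − 1.1 − 8.2 − 0.5 × (8.2 − 3.0) = -1.3
x = -1.3 / 0.5 = -2.60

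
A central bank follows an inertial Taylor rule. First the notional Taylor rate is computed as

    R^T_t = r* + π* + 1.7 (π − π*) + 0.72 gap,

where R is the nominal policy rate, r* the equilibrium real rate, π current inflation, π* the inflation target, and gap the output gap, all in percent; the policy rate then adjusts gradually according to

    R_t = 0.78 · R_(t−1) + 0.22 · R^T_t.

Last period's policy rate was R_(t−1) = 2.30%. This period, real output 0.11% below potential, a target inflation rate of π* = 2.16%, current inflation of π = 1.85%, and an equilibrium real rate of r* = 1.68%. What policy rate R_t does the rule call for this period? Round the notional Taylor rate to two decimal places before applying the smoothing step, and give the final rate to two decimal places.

Output 0.11% below potential → gap = -0.11.
R^T_t = 1.68 + 2.16 + 1.7 × (1.85 − 2.16) + 0.72 × (-0.11)
   = 1.68 + 2.16 − 0.527 − 0.0792 = 3.23
R_t = 0.78 × 2.30 + 0.22 × 3.23 = 1.794 + 0.7106 = 2.50

2.50%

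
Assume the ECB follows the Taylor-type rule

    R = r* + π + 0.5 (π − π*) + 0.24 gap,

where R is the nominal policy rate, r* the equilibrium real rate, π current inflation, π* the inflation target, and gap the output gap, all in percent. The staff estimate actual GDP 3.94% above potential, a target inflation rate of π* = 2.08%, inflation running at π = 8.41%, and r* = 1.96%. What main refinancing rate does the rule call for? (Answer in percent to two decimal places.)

Output 3.94% above potential → gap = 3.94.
R = 1.96 + 8.41 + 0.5 × (8.41 − 2.08) + 0.24 × 3.94
   = 1.96 + 8.41 + 3.165 + 0.9456 = 14.48

14.48%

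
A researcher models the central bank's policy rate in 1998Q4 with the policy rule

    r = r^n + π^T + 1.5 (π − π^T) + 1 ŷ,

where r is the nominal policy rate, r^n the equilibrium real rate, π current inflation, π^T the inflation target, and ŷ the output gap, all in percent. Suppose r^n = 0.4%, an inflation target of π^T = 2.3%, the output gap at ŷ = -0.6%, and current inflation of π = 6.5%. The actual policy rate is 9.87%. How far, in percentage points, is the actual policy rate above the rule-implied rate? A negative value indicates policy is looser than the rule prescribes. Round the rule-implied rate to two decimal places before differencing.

r = 0.4 + 2.3 + 1.5 × (6.5 − 2.3) + 1 × (-0.6)
   = 0.4 + 2.3 + 6.3 − 0.6 = 8.40
Deviation = 9.87 − 8.40 = 1.47 pp.

1.47 pp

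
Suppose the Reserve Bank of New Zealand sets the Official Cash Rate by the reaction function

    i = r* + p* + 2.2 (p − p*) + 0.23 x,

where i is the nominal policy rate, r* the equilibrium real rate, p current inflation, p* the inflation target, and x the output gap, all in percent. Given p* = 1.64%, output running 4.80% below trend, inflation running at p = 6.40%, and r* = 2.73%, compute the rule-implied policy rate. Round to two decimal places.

Output 4.80% below potential → x = -4.80.
i = 2.73 + 1.64 + 2.2 × (6.40 − 1.64) + 0.23 × (-4.80)
   = 2.73 + 1.64 + 10.472 − 1.104 = 13.74

13.74%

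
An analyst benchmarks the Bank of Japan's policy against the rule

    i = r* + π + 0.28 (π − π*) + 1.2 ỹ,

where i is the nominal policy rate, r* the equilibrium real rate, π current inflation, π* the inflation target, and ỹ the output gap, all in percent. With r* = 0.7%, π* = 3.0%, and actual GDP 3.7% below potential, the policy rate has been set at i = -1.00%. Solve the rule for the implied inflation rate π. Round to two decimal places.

Output 3.7% below potential → ỹ = -3.7.
Collecting π: i = r* + (1 + 0.28) π − 0.28 π* + 1.2 ỹ
1.28 π = -1.00 − 0.7 + 0.28 × 3.0 − 1.2 × (-3.7) = 3.58
π = 3.58 / 1.28 = 2.80

2.80%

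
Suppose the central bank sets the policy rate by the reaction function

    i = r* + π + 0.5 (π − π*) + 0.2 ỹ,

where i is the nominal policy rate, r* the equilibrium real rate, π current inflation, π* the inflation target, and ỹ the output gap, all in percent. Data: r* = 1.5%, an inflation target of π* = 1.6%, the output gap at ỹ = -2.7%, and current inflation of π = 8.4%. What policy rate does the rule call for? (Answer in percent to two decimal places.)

i = 1.5 + 8.4 + 0.5 × (8.4 − 1.6) + 0.2 × (-2.7)
   = 1.5 + 8.4 + 3.4 − 0.54 = 12.76

12.76%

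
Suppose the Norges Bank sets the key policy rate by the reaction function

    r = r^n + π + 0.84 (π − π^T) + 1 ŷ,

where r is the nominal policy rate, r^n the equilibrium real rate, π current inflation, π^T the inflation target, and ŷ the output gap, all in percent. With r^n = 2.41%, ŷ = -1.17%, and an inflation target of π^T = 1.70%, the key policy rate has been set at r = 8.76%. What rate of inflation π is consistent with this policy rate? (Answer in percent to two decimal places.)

4.86%

Collecting π: r = r^n + (1 + 0.84) π − 0.84 π^T + 1 ŷ
1.84 π = 8.76 − 2.41 + 0.84 × 1.70 − 1 × (-1.17) = 8.948
π = 8.948 / 1.84 = 4.86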